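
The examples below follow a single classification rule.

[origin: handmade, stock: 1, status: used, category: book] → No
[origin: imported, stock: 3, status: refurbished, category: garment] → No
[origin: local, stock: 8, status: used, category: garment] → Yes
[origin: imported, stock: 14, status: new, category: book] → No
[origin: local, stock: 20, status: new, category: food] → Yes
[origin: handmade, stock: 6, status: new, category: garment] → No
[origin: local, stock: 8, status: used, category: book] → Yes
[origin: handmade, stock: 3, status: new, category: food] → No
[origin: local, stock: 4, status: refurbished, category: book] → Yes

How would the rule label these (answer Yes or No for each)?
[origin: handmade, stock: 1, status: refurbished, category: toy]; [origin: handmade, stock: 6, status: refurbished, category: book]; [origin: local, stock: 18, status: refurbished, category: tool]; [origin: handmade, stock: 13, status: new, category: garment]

No, No, Yes, No

Rule: origin is local. This holds for each 'Yes' example and fails for each 'No' one.
No: [origin: handmade, stock: 1, status: refurbished, category: toy], since origin is handmade.
No: [origin: handmade, stock: 6, status: refurbished, category: book], since origin is handmade.
Yes: [origin: local, stock: 18, status: refurbished, category: tool], since origin is local.
No: [origin: handmade, stock: 13, status: new, category: garment], since origin is handmade.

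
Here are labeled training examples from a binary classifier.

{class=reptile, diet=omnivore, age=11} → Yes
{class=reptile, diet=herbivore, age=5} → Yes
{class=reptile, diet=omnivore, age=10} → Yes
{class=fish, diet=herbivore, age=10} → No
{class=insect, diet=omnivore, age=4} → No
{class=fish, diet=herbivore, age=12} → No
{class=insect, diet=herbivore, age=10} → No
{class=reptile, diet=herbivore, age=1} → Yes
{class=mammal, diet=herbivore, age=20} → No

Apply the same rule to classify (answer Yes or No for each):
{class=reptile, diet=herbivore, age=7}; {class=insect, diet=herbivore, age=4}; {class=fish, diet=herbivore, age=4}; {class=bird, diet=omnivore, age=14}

Looking at the examples, the only property every 'Yes' case has and every 'No' case lacks is: class is reptile.
{class=reptile, diet=herbivore, age=7}: class is reptile, satisfies this → Yes. {class=insect, diet=herbivore, age=4}: class is insect, doesn't match → No. {class=fish, diet=herbivore, age=4}: class is fish, doesn't match → No. {class=bird, diet=omnivore, age=14}: class is bird, doesn't match → No.

Yes, No, No, No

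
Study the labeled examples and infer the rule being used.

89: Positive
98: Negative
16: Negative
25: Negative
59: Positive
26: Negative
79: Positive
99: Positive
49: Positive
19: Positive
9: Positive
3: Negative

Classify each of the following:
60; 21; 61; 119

The distinguishing property — ends in digit 9 — holds for all the 'Positive' cases and none of the 'Negative' cases.
60 → last digit 0 → Negative.
21 → last digit 1 → Negative.
61 → last digit 1 → Negative.
119 → last digit 9 → Positive.

Negative, Negative, Negative, Positive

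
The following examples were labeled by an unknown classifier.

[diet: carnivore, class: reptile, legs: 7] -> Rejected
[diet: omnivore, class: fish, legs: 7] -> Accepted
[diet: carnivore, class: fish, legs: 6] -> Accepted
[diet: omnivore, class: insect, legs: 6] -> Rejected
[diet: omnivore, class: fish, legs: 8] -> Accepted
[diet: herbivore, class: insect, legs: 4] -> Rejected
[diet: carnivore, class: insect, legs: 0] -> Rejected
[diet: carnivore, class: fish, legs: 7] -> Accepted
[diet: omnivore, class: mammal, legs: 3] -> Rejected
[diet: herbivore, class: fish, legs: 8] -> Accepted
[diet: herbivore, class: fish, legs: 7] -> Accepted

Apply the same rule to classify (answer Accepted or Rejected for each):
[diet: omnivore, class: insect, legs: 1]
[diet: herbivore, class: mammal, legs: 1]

'Accepted' ⟺ class is fish.
[diet: omnivore, class: insect, legs: 1]: Rejected (class is insect).
[diet: herbivore, class: mammal, legs: 1]: Rejected (class is mammal).

Rejected, Rejected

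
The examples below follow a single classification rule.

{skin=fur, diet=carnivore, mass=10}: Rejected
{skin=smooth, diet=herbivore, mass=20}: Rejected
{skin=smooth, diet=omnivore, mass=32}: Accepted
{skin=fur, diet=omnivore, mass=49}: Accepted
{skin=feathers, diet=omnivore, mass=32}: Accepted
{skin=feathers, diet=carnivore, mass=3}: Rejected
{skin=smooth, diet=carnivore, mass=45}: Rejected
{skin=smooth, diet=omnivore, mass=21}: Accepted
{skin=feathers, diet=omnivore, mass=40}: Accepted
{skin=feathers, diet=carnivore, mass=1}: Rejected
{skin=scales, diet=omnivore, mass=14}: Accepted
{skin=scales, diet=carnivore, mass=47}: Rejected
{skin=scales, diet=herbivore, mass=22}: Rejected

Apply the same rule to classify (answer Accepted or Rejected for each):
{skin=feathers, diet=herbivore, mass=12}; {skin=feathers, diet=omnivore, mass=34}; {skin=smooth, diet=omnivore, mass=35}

The common property of the 'Accepted' items is: diet is omnivore. No 'Rejected' item has it.
{skin=feathers, diet=herbivore, mass=12}: diet is herbivore — doesn't match, so Rejected.
{skin=feathers, diet=omnivore, mass=34}: diet is omnivore — passes, so Accepted.
{skin=smooth, diet=omnivore, mass=35}: diet is omnivore — passes, so Accepted.

Rejected, Accepted, Accepted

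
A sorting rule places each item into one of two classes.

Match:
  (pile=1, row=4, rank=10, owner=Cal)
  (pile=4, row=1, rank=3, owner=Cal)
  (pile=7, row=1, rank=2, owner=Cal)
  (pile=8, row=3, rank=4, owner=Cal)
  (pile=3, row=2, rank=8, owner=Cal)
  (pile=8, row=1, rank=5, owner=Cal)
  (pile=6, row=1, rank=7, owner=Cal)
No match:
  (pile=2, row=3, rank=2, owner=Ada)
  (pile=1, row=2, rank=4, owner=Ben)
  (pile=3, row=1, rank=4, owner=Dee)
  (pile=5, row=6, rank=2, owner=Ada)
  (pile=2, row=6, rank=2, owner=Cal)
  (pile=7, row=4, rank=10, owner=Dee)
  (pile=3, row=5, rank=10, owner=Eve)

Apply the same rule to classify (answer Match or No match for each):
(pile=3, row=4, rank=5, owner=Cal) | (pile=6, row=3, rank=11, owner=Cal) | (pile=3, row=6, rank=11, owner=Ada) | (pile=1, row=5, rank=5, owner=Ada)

Match, Match, No match, No match

Rule: owner is Cal AND row ≤ 4. This holds for each 'Match' example and fails for each 'No match' one.
(pile=3, row=4, rank=5, owner=Cal) → owner is Cal, row = 4 → Match. (pile=6, row=3, rank=11, owner=Cal) → owner is Cal, row = 3 → Match. (pile=3, row=6, rank=11, owner=Ada) → owner is Ada, row = 6 → No match. (pile=1, row=5, rank=5, owner=Ada) → owner is Ada, row = 5 → No match.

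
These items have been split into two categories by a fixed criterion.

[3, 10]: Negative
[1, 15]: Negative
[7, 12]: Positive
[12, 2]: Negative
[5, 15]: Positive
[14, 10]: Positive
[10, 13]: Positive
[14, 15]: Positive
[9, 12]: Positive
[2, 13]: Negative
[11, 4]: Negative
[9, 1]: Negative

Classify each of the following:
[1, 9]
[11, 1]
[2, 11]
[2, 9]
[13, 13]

Negative, Negative, Negative, Negative, Positive

A rule that fits every label: sum ≥ 19 — true of each 'Positive' example, false of each 'Negative' one.
[1, 9]: 1+9 = 10, fails the rule → Negative. [11, 1]: 11+1 = 12, fails the rule → Negative. [2, 11]: 2+11 = 13, fails the rule → Negative. [2, 9]: 2+9 = 11, fails the rule → Negative. [13, 13]: 13+13 = 26, passes → Positive.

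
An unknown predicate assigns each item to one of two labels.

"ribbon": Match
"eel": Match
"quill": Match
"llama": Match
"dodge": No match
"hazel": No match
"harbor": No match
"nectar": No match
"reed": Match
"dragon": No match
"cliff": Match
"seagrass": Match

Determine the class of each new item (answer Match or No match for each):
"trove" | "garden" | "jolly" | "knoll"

The distinguishing property — has a double letter — holds for all the 'Match' cases and none of the 'No match' cases.
"trove": No match (no doubled letter). "garden": No match (no doubled letter). "jolly": Match ('ll' doubled). "knoll": Match ('ll' doubled).

No match, No match, Match, Match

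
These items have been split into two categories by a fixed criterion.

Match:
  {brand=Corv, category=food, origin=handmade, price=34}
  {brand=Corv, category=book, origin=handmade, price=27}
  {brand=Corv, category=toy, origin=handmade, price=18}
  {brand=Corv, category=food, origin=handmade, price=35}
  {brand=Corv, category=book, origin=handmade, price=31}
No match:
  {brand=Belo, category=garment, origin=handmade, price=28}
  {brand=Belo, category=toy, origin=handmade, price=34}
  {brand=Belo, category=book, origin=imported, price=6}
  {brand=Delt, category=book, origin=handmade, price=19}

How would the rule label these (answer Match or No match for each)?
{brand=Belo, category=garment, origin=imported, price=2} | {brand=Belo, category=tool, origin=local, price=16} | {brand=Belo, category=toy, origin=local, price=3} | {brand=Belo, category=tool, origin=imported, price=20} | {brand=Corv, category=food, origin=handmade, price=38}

No match, No match, No match, No match, Match

The common property of the 'Match' items is: brand is Corv. No 'No match' item has it.
{brand=Belo, category=garment, origin=imported, price=2}: No match (brand is Belo). {brand=Belo, category=tool, origin=local, price=16}: No match (brand is Belo). {brand=Belo, category=toy, origin=local, price=3}: No match (brand is Belo). {brand=Belo, category=tool, origin=imported, price=20}: No match (brand is Belo). {brand=Corv, category=food, origin=handmade, price=38}: Match (brand is Corv).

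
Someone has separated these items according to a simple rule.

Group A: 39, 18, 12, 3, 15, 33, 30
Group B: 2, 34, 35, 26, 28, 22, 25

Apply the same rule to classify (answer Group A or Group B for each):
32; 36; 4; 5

Group B, Group A, Group B, Group B

Comparing the two groups points to one rule — multiple of 3.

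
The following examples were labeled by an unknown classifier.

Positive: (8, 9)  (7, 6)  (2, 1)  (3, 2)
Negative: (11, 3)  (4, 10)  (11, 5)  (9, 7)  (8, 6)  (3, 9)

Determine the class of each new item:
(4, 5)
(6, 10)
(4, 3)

Positive, Negative, Positive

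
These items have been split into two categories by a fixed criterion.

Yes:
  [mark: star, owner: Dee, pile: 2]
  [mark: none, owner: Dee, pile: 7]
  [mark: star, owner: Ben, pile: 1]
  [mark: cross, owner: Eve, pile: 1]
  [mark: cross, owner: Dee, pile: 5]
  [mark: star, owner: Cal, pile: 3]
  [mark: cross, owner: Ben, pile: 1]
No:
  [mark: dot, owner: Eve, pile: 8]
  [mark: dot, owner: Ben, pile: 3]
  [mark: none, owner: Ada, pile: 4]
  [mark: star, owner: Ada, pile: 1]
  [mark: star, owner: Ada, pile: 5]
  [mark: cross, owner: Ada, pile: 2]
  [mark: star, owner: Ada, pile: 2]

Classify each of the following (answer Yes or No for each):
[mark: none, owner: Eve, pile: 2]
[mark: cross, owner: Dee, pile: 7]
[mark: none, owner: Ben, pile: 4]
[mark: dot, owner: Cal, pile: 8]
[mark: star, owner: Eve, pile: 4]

Yes, Yes, Yes, No, Yes

The distinguishing property — owner is not Ada AND mark is not dot — holds for all the 'Yes' cases and none of the 'No' cases.
[mark: none, owner: Eve, pile: 2]: Yes (owner is Eve, mark is none). [mark: cross, owner: Dee, pile: 7]: Yes (owner is Dee, mark is cross). [mark: none, owner: Ben, pile: 4]: Yes (owner is Ben, mark is none). [mark: dot, owner: Cal, pile: 8]: No (owner is Cal, mark is dot). [mark: star, owner: Eve, pile: 4]: Yes (owner is Eve, mark is star).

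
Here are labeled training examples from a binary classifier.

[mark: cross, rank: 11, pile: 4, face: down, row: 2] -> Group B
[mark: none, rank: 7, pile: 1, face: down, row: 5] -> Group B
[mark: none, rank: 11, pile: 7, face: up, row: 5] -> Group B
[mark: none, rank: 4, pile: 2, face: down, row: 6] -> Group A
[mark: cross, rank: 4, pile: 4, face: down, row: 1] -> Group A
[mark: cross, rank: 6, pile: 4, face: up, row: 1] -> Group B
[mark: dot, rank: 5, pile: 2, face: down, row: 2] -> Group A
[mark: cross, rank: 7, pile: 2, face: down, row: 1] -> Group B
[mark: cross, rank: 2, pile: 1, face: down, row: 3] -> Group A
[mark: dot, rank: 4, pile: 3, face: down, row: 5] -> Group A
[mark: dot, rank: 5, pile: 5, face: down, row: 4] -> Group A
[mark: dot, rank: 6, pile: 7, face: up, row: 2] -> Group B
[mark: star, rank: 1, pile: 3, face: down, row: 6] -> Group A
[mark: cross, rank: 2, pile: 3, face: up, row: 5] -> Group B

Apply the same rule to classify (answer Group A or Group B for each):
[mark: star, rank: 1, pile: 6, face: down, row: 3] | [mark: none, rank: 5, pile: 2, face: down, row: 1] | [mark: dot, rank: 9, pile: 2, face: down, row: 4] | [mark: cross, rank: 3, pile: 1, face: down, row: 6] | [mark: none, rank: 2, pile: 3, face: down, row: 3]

Group A, Group A, Group B, Group A, Group A

The pattern is that an item is 'Group A' exactly when: face is down AND rank ≤ 5.
[mark: star, rank: 1, pile: 6, face: down, row: 3]: face is down, rank = 1, qualifies → Group A.
[mark: none, rank: 5, pile: 2, face: down, row: 1]: face is down, rank = 5, qualifies → Group A.
[mark: dot, rank: 9, pile: 2, face: down, row: 4]: face is down, rank = 9, does not satisfy this → Group B.
[mark: cross, rank: 3, pile: 1, face: down, row: 6]: face is down, rank = 3, qualifies → Group A.
[mark: none, rank: 2, pile: 3, face: down, row: 3]: face is down, rank = 2, qualifies → Group A.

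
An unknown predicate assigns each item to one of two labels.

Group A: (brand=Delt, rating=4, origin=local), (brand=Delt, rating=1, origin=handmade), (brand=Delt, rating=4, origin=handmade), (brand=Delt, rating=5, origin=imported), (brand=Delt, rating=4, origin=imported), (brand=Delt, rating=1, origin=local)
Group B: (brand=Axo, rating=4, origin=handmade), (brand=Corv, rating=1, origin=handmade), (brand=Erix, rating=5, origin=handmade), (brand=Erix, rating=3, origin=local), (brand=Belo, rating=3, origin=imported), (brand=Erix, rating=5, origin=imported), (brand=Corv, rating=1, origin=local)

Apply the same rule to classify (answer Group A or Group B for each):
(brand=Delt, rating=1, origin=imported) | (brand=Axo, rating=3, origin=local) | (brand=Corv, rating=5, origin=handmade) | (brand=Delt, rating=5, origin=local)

Group A, Group B, Group B, Group A

Looking at the examples, the only property every 'Group A' case has and every 'Group B' case lacks is: brand is Delt.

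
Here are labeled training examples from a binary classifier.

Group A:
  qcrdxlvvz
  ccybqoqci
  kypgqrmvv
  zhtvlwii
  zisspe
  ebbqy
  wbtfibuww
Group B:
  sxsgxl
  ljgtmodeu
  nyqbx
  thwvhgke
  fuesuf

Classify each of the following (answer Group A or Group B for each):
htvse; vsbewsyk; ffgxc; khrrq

Group B, Group B, Group A, Group A

The distinguishing property — has a double letter — holds for all the 'Group A' cases and none of the 'Group B' cases.
htvse: Group B (no doubled letter). vsbewsyk: Group B (no doubled letter). ffgxc: Group A ('ff' doubled). khrrq: Group A ('rr' doubled).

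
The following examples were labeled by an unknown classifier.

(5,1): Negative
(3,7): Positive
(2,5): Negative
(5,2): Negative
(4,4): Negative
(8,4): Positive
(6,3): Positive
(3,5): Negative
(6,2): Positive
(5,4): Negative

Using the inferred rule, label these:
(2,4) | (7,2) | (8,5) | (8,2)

The rule appears to be: max ≥ 6.
Negative: (2,4), since max 4.
Positive: (7,2), since max 7.
Positive: (8,5), since max 8.
Positive: (8,2), since max 8.

Negative, Positive, Positive, Positive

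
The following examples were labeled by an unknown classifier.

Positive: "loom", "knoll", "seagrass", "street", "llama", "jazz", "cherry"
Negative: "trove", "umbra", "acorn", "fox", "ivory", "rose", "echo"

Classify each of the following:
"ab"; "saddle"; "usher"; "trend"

Negative, Positive, Negative, Negative

The classifier is using: has a double letter.
"ab": Negative (no doubled letter).
"saddle": Positive ('dd' doubled).
"usher": Negative (no doubled letter).
"trend": Negative (no doubled letter).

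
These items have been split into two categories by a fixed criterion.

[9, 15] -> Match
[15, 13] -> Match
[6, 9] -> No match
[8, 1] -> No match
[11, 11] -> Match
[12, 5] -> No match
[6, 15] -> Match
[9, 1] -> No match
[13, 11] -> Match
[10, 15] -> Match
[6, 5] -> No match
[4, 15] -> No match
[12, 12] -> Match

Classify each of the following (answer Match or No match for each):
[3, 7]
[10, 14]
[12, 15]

A rule that fits every label: sum ≥ 21 — true of each 'Match' example, false of each 'No match' one.
No match: [3, 7], since 3+7 = 10. Match: [10, 14], since 10+14 = 24. Match: [12, 15], since 12+15 = 27.

No match, Match, Match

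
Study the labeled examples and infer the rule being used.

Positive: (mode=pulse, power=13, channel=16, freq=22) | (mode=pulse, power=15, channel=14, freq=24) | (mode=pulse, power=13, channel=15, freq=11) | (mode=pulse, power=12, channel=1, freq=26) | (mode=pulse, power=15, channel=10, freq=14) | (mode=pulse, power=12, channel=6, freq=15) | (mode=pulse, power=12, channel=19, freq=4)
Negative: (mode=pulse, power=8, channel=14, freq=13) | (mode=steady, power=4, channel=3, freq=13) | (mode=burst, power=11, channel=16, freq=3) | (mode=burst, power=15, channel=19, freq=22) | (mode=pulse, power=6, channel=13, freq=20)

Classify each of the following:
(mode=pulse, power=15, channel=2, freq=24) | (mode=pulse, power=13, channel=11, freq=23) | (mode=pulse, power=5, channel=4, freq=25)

Positive, Positive, Negative

The simplest hypothesis consistent with all the labels is: mode is pulse AND power ≥ 11.
(mode=pulse, power=15, channel=2, freq=24): mode is pulse, power = 15 — qualifies, so Positive.
(mode=pulse, power=13, channel=11, freq=23): mode is pulse, power = 13 — qualifies, so Positive.
(mode=pulse, power=5, channel=4, freq=25): mode is pulse, power = 5 — lacks this property, so Negative.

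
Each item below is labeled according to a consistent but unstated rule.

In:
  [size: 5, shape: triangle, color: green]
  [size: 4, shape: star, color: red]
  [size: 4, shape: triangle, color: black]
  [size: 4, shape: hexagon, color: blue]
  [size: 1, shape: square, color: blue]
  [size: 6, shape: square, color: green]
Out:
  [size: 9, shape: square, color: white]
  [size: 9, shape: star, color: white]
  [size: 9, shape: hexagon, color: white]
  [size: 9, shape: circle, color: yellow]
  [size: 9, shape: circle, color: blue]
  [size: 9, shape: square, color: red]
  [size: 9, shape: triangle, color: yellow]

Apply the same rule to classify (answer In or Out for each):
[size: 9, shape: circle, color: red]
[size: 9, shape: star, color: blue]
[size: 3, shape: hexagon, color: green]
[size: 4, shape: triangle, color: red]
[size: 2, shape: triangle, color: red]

Out, Out, In, In, In

Rule: size ≤ 6. This holds for each 'In' example and fails for each 'Out' one.
[size: 9, shape: circle, color: red] → size = 9 → Out. [size: 9, shape: star, color: blue] → size = 9 → Out. [size: 3, shape: hexagon, color: green] → size = 3 → In. [size: 4, shape: triangle, color: red] → size = 4 → In. [size: 2, shape: triangle, color: red] → size = 2 → In.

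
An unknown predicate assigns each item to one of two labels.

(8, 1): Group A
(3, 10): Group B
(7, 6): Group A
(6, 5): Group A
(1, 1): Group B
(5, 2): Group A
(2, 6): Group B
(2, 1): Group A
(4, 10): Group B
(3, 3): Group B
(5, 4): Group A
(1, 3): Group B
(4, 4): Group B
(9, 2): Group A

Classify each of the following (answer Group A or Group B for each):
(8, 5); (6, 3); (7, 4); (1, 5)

The common property of the 'Group A' items is: first > second. No 'Group B' item has it.
Group A: (8, 5), since 8 > 5.
Group A: (6, 3), since 6 > 3.
Group A: (7, 4), since 7 > 4.
Group B: (1, 5), since 1 < 5.

Group A, Group A, Group A, Group B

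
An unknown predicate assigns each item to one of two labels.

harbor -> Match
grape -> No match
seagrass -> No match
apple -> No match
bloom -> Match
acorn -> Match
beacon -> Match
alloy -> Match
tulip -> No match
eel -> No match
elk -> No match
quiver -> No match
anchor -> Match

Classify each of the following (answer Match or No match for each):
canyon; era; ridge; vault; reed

'Match' ⟺ contains 'o'.
canyon — has 'o', hence Match.
era — no 'o', hence No match.
ridge — no 'o', hence No match.
vault — no 'o', hence No match.
reed — no 'o', hence No match.

Match, No match, No match, No match, No match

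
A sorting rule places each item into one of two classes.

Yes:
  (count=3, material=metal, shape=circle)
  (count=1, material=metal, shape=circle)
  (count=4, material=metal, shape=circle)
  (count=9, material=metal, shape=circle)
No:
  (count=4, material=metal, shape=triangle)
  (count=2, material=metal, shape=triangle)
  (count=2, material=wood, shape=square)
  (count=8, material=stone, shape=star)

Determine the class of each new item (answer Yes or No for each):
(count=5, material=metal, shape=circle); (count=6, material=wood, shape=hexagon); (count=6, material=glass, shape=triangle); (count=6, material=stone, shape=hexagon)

Yes, No, No, No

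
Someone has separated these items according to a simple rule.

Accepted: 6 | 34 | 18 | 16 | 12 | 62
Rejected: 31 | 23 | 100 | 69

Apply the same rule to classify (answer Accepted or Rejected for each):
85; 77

Rule: even AND at most 62. This holds for each 'Accepted' example and fails for each 'Rejected' one.
85: 85 is odd, 85 > 62, does not satisfy this → Rejected.
77: 77 is odd, 77 > 62, does not satisfy this → Rejected.

Rejected, Rejected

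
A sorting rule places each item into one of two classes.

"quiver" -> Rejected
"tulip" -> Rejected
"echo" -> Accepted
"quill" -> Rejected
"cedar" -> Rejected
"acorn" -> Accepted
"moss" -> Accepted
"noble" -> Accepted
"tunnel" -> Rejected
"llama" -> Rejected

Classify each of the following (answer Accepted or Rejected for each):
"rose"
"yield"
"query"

Comparing the two groups points to one rule — contains 'o'.
"rose" → has 'o' → Accepted.
"yield" → no 'o' → Rejected.
"query" → no 'o' → Rejected.

Accepted, Rejected, Rejected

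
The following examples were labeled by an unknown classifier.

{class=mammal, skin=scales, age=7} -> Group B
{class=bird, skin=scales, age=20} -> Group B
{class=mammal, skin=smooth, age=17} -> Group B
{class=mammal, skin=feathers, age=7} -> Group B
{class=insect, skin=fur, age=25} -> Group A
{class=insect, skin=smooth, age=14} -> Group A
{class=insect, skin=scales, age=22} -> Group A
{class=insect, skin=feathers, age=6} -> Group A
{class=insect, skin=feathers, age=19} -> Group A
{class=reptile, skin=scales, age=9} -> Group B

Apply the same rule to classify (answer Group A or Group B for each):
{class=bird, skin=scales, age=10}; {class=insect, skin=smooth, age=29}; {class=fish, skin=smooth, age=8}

Every 'Group A' example satisfies: class is insect. None of the 'Group B' examples do.
{class=bird, skin=scales, age=10} → class is bird → Group B. {class=insect, skin=smooth, age=29} → class is insect → Group A. {class=fish, skin=smooth, age=8} → class is fish → Group B.

Group B, Group A, Group B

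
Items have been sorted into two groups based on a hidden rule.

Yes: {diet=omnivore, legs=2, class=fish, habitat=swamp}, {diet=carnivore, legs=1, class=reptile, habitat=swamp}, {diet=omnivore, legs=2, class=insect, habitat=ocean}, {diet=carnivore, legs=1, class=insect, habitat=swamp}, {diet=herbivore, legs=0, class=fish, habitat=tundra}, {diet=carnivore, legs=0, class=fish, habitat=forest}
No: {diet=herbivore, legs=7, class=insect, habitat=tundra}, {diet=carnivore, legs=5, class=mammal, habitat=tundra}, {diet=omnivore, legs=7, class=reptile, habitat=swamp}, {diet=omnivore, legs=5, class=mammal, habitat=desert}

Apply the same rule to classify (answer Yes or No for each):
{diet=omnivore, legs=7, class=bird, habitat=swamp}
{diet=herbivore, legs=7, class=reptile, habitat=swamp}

No, No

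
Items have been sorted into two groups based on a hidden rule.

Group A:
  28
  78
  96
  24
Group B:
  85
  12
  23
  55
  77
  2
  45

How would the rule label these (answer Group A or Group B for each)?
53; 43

Group B, Group B

A rule that fits every label: even AND at least 23 — true of each 'Group A' example, false of each 'Group B' one.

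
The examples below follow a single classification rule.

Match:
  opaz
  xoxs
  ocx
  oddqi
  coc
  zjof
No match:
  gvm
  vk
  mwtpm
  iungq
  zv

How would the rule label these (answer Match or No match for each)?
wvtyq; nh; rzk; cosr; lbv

No match, No match, No match, Match, No match

The common property of the 'Match' items is: contains 'o'. No 'No match' item has it.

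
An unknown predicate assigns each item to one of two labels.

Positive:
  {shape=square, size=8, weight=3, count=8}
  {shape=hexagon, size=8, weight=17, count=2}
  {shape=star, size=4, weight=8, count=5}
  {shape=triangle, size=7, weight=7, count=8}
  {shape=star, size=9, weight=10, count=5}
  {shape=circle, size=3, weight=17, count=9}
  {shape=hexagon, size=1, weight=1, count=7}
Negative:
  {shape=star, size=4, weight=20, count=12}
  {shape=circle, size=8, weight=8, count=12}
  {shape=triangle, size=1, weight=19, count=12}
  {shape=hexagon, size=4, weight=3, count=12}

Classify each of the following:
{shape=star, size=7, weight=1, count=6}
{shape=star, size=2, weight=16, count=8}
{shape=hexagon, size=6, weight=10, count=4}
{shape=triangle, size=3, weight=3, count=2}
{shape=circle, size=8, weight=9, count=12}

All 'Positive' examples share one property — count ≤ 9 — and every 'Negative' example lacks it.
{shape=star, size=7, weight=1, count=6}: Positive (count = 6).
{shape=star, size=2, weight=16, count=8}: Positive (count = 8).
{shape=hexagon, size=6, weight=10, count=4}: Positive (count = 4).
{shape=triangle, size=3, weight=3, count=2}: Positive (count = 2).
{shape=circle, size=8, weight=9, count=12}: Negative (count = 12).

Positive, Positive, Positive, Positive, Negative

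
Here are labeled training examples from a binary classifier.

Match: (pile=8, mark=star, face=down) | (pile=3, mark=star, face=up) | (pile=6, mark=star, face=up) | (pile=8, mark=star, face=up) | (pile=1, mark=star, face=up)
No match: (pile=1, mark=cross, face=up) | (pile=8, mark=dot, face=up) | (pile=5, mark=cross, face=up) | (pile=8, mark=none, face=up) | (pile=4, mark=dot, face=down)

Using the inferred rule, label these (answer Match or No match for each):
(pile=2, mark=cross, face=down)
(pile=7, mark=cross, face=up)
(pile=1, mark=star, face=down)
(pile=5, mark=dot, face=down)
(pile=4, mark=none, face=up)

Rule: mark is star. This holds for each 'Match' example and fails for each 'No match' one.
(pile=2, mark=cross, face=down) — mark is cross, hence No match. (pile=7, mark=cross, face=up) — mark is cross, hence No match. (pile=1, mark=star, face=down) — mark is star, hence Match. (pile=5, mark=dot, face=down) — mark is dot, hence No match. (pile=4, mark=none, face=up) — mark is none, hence No match.

No match, No match, Match, No match, No match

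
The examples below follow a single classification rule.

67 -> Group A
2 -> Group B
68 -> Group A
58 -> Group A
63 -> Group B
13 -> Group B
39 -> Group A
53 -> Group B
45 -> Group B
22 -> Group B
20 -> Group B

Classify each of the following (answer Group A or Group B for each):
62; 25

Group B, Group B

The pattern is that an item is 'Group A' exactly when: digit sum ≥ 10.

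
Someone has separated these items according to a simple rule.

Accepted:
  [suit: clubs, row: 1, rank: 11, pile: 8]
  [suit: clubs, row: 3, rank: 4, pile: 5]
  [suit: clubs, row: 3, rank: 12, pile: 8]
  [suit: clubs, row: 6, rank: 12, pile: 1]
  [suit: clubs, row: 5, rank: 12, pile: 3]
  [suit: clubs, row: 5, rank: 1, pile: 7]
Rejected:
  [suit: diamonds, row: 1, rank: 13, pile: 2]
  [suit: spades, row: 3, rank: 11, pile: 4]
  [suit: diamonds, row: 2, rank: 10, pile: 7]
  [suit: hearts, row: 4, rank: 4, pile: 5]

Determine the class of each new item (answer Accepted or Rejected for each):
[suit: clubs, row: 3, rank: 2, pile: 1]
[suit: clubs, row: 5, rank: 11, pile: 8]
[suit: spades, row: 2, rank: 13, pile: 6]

Accepted, Accepted, Rejected

The classifier is using: suit is clubs.
Accepted: [suit: clubs, row: 3, rank: 2, pile: 1], since suit is clubs. Accepted: [suit: clubs, row: 5, rank: 11, pile: 8], since suit is clubs. Rejected: [suit: spades, row: 2, rank: 13, pile: 6], since suit is spades.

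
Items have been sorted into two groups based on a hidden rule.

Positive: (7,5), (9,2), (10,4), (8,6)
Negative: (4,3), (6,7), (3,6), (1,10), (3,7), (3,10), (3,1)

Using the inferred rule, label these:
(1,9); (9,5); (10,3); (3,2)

Negative, Positive, Positive, Negative

The simplest hypothesis consistent with all the labels is: first ≥ 7.
(1,9): first 1 — doesn't match, so Negative.
(9,5): first 9 — satisfies this, so Positive.
(10,3): first 10 — satisfies this, so Positive.
(3,2): first 3 — doesn't match, so Negative.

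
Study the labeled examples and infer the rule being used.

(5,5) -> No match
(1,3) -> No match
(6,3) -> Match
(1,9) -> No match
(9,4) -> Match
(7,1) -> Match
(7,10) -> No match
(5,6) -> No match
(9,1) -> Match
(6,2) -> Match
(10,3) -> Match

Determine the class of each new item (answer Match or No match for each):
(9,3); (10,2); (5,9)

Match, Match, No match

Every 'Match' example satisfies: first > second. None of the 'No match' examples do.
Match: (9,3), since 9 > 3.
Match: (10,2), since 10 > 2.
No match: (5,9), since 5 < 9.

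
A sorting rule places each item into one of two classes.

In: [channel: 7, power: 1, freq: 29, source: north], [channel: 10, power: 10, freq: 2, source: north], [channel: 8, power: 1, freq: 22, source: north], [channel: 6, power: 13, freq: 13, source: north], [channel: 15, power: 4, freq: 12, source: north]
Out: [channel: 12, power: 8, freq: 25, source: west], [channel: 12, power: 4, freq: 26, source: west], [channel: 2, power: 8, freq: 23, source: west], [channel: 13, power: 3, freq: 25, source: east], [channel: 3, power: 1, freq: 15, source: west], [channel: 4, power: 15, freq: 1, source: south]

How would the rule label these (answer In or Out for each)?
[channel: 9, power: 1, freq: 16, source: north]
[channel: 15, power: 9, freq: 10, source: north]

In, In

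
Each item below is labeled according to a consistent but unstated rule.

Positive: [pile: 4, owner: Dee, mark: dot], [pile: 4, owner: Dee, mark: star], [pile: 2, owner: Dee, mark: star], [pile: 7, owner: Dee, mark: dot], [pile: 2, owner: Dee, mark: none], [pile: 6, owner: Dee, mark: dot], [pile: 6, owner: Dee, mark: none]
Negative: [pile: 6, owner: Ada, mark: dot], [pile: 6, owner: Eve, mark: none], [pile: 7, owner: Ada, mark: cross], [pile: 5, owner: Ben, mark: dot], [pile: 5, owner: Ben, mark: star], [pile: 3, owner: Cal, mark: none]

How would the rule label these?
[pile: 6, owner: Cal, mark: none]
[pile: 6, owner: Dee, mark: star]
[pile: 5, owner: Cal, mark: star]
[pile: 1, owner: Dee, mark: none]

Negative, Positive, Negative, Positive

The distinguishing property — owner is Dee — holds for all the 'Positive' cases and none of the 'Negative' cases.
Negative: [pile: 6, owner: Cal, mark: none], since owner is Cal. Positive: [pile: 6, owner: Dee, mark: star], since owner is Dee. Negative: [pile: 5, owner: Cal, mark: star], since owner is Cal. Positive: [pile: 1, owner: Dee, mark: none], since owner is Dee.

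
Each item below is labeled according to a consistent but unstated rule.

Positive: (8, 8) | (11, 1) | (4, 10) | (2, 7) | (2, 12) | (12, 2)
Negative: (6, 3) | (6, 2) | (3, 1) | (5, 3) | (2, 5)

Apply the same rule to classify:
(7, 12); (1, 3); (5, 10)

Positive, Negative, Positive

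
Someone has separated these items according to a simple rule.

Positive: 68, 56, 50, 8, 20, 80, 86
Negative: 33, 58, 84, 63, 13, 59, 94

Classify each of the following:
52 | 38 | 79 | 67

Negative, Positive, Negative, Negative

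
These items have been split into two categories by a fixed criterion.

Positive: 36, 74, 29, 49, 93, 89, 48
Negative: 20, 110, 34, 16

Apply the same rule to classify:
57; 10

Positive, Negative

The rule appears to be: digit sum ≥ 8.
57: digit sum 5+7 = 12 — matches, so Positive. 10: digit sum 1+0 = 1 — doesn't match, so Negative.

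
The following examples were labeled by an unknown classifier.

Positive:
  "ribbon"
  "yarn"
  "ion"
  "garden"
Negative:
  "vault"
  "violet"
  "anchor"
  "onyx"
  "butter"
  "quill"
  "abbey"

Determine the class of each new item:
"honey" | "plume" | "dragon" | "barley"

Negative, Negative, Positive, Negative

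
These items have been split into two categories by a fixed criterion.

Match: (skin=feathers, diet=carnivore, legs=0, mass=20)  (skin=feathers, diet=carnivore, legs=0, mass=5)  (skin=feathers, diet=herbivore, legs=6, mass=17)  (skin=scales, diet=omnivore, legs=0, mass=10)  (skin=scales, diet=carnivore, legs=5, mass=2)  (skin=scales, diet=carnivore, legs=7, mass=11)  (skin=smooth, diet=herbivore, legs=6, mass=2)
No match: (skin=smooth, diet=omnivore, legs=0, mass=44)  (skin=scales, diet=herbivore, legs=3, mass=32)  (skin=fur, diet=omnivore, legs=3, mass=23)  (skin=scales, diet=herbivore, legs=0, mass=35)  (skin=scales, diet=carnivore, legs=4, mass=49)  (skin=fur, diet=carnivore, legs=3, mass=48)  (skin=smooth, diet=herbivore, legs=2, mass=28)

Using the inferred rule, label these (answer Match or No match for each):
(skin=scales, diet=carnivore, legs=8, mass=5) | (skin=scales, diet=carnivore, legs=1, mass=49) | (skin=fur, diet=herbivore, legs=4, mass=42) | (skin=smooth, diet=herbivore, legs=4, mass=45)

Match, No match, No match, No match

One predicate separates the groups cleanly: mass ≤ 20.
(skin=scales, diet=carnivore, legs=8, mass=5) — mass = 5, hence Match.
(skin=scales, diet=carnivore, legs=1, mass=49) — mass = 49, hence No match.
(skin=fur, diet=herbivore, legs=4, mass=42) — mass = 42, hence No match.
(skin=smooth, diet=herbivore, legs=4, mass=45) — mass = 45, hence No match.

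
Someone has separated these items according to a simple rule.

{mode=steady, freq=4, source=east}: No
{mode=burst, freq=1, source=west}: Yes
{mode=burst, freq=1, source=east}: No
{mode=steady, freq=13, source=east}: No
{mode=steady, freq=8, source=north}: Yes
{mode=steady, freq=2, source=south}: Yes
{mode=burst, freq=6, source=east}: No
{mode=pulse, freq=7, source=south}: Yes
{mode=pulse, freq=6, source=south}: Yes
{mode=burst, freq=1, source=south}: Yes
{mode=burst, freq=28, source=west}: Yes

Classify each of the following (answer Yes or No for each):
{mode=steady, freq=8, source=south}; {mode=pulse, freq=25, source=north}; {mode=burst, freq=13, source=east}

Yes, Yes, No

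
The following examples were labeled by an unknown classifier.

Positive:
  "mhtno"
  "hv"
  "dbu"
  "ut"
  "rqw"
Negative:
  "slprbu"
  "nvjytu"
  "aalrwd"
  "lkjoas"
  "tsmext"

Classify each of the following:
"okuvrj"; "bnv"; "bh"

'Positive' ⟺ length ≤ 5.
"okuvrj": length 6, does not satisfy this → Negative. "bnv": length 3, fits → Positive. "bh": length 2, fits → Positive.

Negative, Positive, Positive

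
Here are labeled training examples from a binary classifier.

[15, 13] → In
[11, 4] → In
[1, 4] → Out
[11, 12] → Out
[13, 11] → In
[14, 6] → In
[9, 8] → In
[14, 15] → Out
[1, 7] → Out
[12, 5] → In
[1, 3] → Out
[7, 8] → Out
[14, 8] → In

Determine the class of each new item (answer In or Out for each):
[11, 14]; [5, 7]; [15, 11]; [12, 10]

Out, Out, In, In

The pattern is that an item is 'In' exactly when: first > second.
[11, 14]: 11 < 14 — fails this test, so Out. [5, 7]: 5 < 7 — fails this test, so Out. [15, 11]: 15 > 11 — matches, so In. [12, 10]: 12 > 10 — matches, so In.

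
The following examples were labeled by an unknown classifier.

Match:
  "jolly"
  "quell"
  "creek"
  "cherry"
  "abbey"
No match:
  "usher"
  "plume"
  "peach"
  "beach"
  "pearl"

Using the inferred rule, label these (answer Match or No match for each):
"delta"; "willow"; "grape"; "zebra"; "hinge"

Rule: has a double letter. This holds for each 'Match' example and fails for each 'No match' one.
"delta": no doubled letter, does not fit → No match.
"willow": 'll' doubled, checks out → Match.
"grape": no doubled letter, does not fit → No match.
"zebra": no doubled letter, does not fit → No match.
"hinge": no doubled letter, does not fit → No match.

No match, Match, No match, No match, No match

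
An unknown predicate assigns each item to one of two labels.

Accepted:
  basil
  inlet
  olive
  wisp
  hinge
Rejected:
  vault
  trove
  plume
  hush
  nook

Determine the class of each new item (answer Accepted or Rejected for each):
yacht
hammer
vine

Looking at the examples, the only property every 'Accepted' case has and every 'Rejected' case lacks is: contains 'i'.
yacht: no 'i', doesn't qualify → Rejected.
hammer: no 'i', doesn't qualify → Rejected.
vine: has 'i', matches → Accepted.

Rejected, Rejected, Accepted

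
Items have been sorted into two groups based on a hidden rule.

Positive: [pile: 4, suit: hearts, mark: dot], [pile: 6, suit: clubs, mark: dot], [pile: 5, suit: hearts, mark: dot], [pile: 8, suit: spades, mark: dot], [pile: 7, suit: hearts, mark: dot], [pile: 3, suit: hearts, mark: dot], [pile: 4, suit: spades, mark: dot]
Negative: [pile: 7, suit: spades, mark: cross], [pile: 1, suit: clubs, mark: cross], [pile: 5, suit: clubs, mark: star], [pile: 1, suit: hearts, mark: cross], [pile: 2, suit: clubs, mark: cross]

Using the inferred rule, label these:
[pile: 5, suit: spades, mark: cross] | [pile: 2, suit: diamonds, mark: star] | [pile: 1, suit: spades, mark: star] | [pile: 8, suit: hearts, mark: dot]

Negative, Negative, Negative, Positive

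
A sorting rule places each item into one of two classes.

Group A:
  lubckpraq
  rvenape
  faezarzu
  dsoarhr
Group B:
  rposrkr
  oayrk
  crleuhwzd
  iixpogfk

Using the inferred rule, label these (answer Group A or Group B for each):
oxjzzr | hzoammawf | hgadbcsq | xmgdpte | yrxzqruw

Group B, Group A, Group A, Group B, Group B

A rule that fits every label: length ≥ 7 AND contains 'a' — true of each 'Group A' example, false of each 'Group B' one.
oxjzzr — length 6, no 'a', hence Group B.
hzoammawf — length 9, has 'a', hence Group A.
hgadbcsq — length 8, has 'a', hence Group A.
xmgdpte — length 7, no 'a', hence Group B.
yrxzqruw — length 8, no 'a', hence Group B.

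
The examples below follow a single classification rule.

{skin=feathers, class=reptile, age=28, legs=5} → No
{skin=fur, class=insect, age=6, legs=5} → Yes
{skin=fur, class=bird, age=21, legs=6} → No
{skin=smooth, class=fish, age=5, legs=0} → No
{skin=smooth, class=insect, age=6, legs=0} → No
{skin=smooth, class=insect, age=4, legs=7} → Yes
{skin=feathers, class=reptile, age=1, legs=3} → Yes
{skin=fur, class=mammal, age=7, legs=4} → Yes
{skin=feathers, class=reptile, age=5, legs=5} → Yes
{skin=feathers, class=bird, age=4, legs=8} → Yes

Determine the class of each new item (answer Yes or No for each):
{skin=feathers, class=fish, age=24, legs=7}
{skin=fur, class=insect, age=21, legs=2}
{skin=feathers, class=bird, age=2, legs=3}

No, No, Yes

The pattern is that an item is 'Yes' exactly when: age ≤ 7 AND legs ≥ 3.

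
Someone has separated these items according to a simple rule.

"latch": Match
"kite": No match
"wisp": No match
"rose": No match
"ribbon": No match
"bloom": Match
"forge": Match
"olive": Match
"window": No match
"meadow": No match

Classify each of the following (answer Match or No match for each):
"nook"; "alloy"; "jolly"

No match, Match, Match

All 'Match' examples share one property — odd length — and every 'No match' example lacks it.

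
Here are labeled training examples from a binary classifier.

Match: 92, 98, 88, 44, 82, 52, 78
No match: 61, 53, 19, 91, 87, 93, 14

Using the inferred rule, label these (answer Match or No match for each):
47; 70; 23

No match, Match, No match

Rule: even AND at least 19. This holds for each 'Match' example and fails for each 'No match' one.
47: 47 is odd, 47 ≥ 19 — fails the rule, so No match.
70: 70 is even, 70 ≥ 19 — fits, so Match.
23: 23 is odd, 23 ≥ 19 — fails the rule, so No match.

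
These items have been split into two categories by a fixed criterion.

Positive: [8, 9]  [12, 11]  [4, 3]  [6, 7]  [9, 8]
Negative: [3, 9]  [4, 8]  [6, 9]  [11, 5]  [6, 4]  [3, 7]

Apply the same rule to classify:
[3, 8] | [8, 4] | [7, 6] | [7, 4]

Negative, Negative, Positive, Negative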